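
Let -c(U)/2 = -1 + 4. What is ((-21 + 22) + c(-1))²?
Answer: 25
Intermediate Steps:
c(U) = -6 (c(U) = -2*(-1 + 4) = -2*3 = -6)
((-21 + 22) + c(-1))² = ((-21 + 22) - 6)² = (1 - 6)² = (-5)² = 25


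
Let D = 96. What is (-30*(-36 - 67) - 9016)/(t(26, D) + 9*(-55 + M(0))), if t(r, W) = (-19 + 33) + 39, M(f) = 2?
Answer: 2963/212 ≈ 13.976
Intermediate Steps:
t(r, W) = 53 (t(r, W) = 14 + 39 = 53)
(-30*(-36 - 67) - 9016)/(t(26, D) + 9*(-55 + M(0))) = (-30*(-36 - 67) - 9016)/(53 + 9*(-55 + 2)) = (-30*(-103) - 9016)/(53 + 9*(-53)) = (3090 - 9016)/(53 - 477) = -5926/(-424) = -5926*(-1/424) = 2963/212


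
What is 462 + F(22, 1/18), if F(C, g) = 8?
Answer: 470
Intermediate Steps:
462 + F(22, 1/18) = 462 + 8 = 470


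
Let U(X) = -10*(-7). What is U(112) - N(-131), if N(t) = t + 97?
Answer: 104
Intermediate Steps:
N(t) = 97 + t
U(X) = 70
U(112) - N(-131) = 70 - (97 - 131) = 70 - 1*(-34) = 70 + 34 = 104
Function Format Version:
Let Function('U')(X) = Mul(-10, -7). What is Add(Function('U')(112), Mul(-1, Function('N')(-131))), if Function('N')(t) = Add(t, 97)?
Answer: 104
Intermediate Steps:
Function('N')(t) = Add(97, t)
Function('U')(X) = 70
Add(Function('U')(112), Mul(-1, Function('N')(-131))) = Add(70, Mul(-1, Add(97, -131))) = Add(70, Mul(-1, -34)) = Add(70, 34) = 104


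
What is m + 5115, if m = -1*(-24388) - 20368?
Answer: 9135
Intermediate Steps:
m = 4020 (m = 24388 - 20368 = 4020)
m + 5115 = 4020 + 5115 = 9135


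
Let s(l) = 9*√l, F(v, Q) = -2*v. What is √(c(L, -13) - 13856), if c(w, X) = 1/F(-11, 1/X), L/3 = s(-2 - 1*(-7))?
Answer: I*√6706282/22 ≈ 117.71*I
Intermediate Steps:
L = 27*√5 (L = 3*(9*√(-2 - 1*(-7))) = 3*(9*√(-2 + 7)) = 3*(9*√5) = 27*√5 ≈ 60.374)
c(w, X) = 1/22 (c(w, X) = 1/(-2*(-11)) = 1/22)
√(c(L, -13) - 13856) = √(1/22 - 13856) = √(-304831/22) = I*√6706282/22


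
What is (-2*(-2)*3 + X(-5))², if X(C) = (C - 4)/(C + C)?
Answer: 16641/100 ≈ 166.41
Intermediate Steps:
X(C) = (-4 + C)/(2*C) (X(C) = (-4 + C)/((2*C)) = (-4 + C)*(1/(2*C)) = (-4 + C)/(2*C))
(-2*(-2)*3 + X(-5))² = (-2*(-2)*3 + (½)*(-4 - 5)/(-5))² = (4*3 + (½)*(-⅕)*(-9))² = (12 + 9/10)² = (129/10)² = 16641/100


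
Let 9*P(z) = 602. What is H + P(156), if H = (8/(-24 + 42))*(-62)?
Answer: 118/3 ≈ 39.333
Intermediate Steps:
P(z) = 602/9 (P(z) = (⅑)*602 = 602/9)
H = -248/9 (H = (8/18)*(-62) = (8*(1/18))*(-62) = (4/9)*(-62) = -248/9 ≈ -27.556)
H + P(156) = -248/9 + 602/9 = 118/3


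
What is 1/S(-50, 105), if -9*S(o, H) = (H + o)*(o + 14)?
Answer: 1/220 ≈ 0.0045455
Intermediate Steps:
S(o, H) = -(14 + o)*(H + o)/9 (S(o, H) = -(H + o)*(o + 14)/9 = -(H + o)*(14 + o)/9 = -(14 + o)*(H + o)/9)
1/S(-50, 105) = 1/(-14/9*105 - 14/9*(-50) - ⅑*(-50)² - ⅑*105*(-50)) = 1/(-490/3 + 700/9 - ⅑*2500 + 1750/3) = 1/(-490/3 + 700/9 - 2500/9 + 1750/3) = 1/220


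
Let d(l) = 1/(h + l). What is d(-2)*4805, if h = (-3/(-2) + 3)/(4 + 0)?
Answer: -38440/7 ≈ -5491.4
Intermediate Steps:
h = 9/8 (h = (-3*(-½) + 3)/4 = (3/2 + 3)*(¼) = (9/2)*(¼) = 9/8 ≈ 1.1250)
d(l) = 1/(9/8 + l)
d(-2)*4805 = (8/(9 + 8*(-2)))*4805 = (8/(9 - 16))*4805 = (8/(-7))*4805 = (8*(-⅐))*4805 = -8/7*4805 = -38440/7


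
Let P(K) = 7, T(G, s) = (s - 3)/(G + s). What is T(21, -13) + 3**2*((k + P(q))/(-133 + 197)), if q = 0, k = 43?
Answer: 161/32 ≈ 5.0313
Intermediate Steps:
T(G, s) = (-3 + s)/(G + s)
T(21, -13) + 3**2*((k + P(q))/(-133 + 197)) = (-3 - 13)/(21 - 13) + 3**2*((43 + 7)/(-133 + 197)) = -16/8 + 9*(50/64) = (1/8)*(-16) + 9*(50*(1/64)) = -2 + 9*(25/32) = -2 + 225/32 = 161/32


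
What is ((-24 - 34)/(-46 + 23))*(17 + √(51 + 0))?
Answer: 986/23 + 58*√51/23 ≈ 60.878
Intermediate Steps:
((-24 - 34)/(-46 + 23))*(17 + √(51 + 0)) = (-58/(-23))*(17 + √51) = (-58*(-1/23))*(17 + √51) = 58*(17 + √51)/23 = 986/23 + 58*√51/23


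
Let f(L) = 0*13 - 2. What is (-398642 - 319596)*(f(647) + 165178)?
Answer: -118635679888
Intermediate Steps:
f(L) = -2 (f(L) = 0 - 2 = -2)
(-398642 - 319596)*(f(647) + 165178) = (-398642 - 319596)*(-2 + 165178) = -718238*165176 = -118635679888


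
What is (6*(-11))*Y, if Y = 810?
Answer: -53460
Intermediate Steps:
(6*(-11))*Y = (6*(-11))*810 = -66*810 = -53460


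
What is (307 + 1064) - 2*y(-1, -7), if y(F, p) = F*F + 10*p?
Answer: 1509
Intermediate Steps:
y(F, p) = F² + 10*p
(307 + 1064) - 2*y(-1, -7) = (307 + 1064) - 2*((-1)² + 10*(-7)) = 1371 - 2*(1 - 70) = 1371 - 2*(-69) = 1371 - 1*(-138) = 1371 + 138 = 1509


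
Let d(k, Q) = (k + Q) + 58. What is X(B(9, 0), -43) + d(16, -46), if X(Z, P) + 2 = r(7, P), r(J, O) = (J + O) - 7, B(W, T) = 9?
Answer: -17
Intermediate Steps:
r(J, O) = -7 + J + O
d(k, Q) = 58 + Q + k (d(k, Q) = (Q + k) + 58 = 58 + Q + k)
X(Z, P) = -2 + P (X(Z, P) = -2 + (-7 + 7 + P) = -2 + P)
X(B(9, 0), -43) + d(16, -46) = (-2 - 43) + (58 - 46 + 16) = -45 + 28 = -17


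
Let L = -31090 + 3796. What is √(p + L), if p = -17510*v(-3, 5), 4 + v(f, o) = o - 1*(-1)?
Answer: I*√62314 ≈ 249.63*I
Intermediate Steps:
L = -27294
v(f, o) = -3 + o (v(f, o) = -4 + (o - 1*(-1)) = -4 + (o + 1) = -4 + (1 + o) = -3 + o)
p = -35020 (p = -17510*(-3 + 5) = -17510*2 = -35020)
√(p + L) = √(-35020 - 27294) = √(-62314) = I*√62314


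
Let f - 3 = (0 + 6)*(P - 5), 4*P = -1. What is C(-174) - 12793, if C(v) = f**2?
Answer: -47923/4 ≈ -11981.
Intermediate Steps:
P = -1/4 (P = (1/4)*(-1) = -1/4 ≈ -0.25000)
f = -57/2 (f = 3 + (0 + 6)*(-1/4 - 5) = 3 + 6*(-21/4) = 3 - 63/2 = -57/2 ≈ -28.500)
C(v) = 3249/4 (C(v) = (-57/2)**2 = 3249/4)
C(-174) - 12793 = 3249/4 - 12793 = -47923/4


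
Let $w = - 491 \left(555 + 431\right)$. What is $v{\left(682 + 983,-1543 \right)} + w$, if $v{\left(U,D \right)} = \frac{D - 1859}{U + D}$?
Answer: $- \frac{29533387}{61} \approx -4.8415 \cdot 10^{5}$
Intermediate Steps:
$v{\left(U,D \right)} = \frac{-1859 + D}{D + U}$
$w = -484126$ ($w = \left(-491\right) 986 = -484126$)
$v{\left(682 + 983,-1543 \right)} + w = \frac{-1859 - 1543}{-1543 + \left(682 + 983\right)} - 484126 = \frac{1}{-1543 + 1665} \left(-3402\right) - 484126 = \frac{1}{122} \left(-3402\right) - 484126 = - \frac{1701}{61} - 484126 = - \frac{29533387}{61}$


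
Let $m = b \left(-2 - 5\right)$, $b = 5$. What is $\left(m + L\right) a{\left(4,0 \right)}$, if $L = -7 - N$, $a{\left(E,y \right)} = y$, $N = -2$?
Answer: $0$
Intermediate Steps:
$L = -5$ ($L = -7 - -2 = -7 + 2 = -5$)
$m = -35$ ($m = 5 \left(-2 - 5\right) = 5 \left(-7\right) = -35$)
$\left(m + L\right) a{\left(4,0 \right)} = \left(-35 - 5\right) 0 = \left(-40\right) 0 = 0$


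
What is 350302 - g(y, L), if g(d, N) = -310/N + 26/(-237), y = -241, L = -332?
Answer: 13781548865/39342 ≈ 3.5030e+5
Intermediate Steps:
g(d, N) = -26/237 - 310/N (g(d, N) = -310/N + 26*(-1/237) = -310/N - 26/237 = -26/237 - 310/N)
350302 - g(y, L) = 350302 - (-26/237 - 310/(-332)) = 350302 - (-26/237 - 310*(-1/332)) = 350302 - (-26/237 + 155/166) = 350302 - 1*32419/39342 = 350302 - 32419/39342 = 13781548865/39342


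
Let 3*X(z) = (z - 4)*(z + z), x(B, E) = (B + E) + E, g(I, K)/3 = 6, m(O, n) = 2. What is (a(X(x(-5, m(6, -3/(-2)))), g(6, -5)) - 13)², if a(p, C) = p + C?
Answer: 625/9 ≈ 69.444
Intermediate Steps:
g(I, K) = 18 (g(I, K) = 3*6 = 18)
x(B, E) = B + 2*E
X(z) = 2*z*(-4 + z)/3 (X(z) = ((z - 4)*(z + z))/3 = ((-4 + z)*(2*z))/3 = (2*z*(-4 + z))/3 = 2*z*(-4 + z)/3)
a(p, C) = C + p
(a(X(x(-5, m(6, -3/(-2)))), g(6, -5)) - 13)² = ((18 + 2*(-5 + 2*2)*(-4 + (-5 + 2*2))/3) - 13)² = ((18 + 2*(-5 + 4)*(-4 + (-5 + 4))/3) - 13)² = ((18 + (⅔)*(-1)*(-4 - 1)) - 13)² = ((18 + (⅔)*(-1)*(-5)) - 13)² = ((18 + 10/3) - 13)² = (64/3 - 13)² = (25/3)² = 625/9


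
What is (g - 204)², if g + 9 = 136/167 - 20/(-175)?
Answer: 1536501556249/34164025 ≈ 44974.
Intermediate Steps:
g = -47177/5845 (g = -9 + (136/167 - 20/(-175)) = -9 + (136*(1/167) - 20*(-1/175)) = -9 + (136/167 + 4/35) = -9 + 5428/5845 = -47177/5845 ≈ -8.0714)
(g - 204)² = (-47177/5845 - 204)² = (-1239557/5845)² = 1536501556249/34164025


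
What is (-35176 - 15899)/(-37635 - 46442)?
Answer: 51075/84077 ≈ 0.60748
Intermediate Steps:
(-35176 - 15899)/(-37635 - 46442) = -51075/(-84077) = -51075*(-1/84077) = 51075/84077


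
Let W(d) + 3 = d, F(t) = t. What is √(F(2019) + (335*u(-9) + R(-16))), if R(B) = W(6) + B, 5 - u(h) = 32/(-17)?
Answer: √1246049/17 ≈ 65.663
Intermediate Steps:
W(d) = -3 + d
u(h) = 117/17 (u(h) = 5 - 32/(-17) = 5 - 32*(-1)/17 = 5 - 1*(-32/17) = 5 + 32/17 = 117/17)
R(B) = 3 + B (R(B) = (-3 + 6) + B = 3 + B)
√(F(2019) + (335*u(-9) + R(-16))) = √(2019 + (335*(117/17) + (3 - 16))) = √(2019 + (39195/17 - 13)) = √(2019 + 38974/17) = √(73297/17) = √1246049/17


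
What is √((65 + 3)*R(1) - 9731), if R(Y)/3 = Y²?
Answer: I*√9527 ≈ 97.606*I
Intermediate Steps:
R(Y) = 3*Y²
√((65 + 3)*R(1) - 9731) = √((65 + 3)*(3*1²) - 9731) = √(68*(3*1) - 9731) = √(68*3 - 9731) = √(204 - 9731) = √(-9527) = I*√9527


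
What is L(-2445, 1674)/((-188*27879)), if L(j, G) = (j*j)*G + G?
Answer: -833934627/436771 ≈ -1909.3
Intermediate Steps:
L(j, G) = G + G*j**2 (L(j, G) = j**2*G + G = G*j**2 + G = G + G*j**2)
L(-2445, 1674)/((-188*27879)) = (1674*(1 + (-2445)**2))/((-188*27879)) = (1674*(1 + 5978025))/(-5241252) = (1674*5978026)*(-1/5241252) = 10007215524*(-1/5241252) = -833934627/436771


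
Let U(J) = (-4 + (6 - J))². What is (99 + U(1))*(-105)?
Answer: -10500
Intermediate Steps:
U(J) = (2 - J)²
(99 + U(1))*(-105) = (99 + (-2 + 1)²)*(-105) = (99 + (-1)²)*(-105) = (99 + 1)*(-105) = 100*(-105) = -10500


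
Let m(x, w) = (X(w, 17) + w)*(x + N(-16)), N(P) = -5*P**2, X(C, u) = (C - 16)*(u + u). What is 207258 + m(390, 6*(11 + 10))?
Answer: -3233482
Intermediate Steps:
X(C, u) = 2*u*(-16 + C) (X(C, u) = (-16 + C)*(2*u) = 2*u*(-16 + C))
m(x, w) = (-1280 + x)*(-544 + 35*w) (m(x, w) = (2*17*(-16 + w) + w)*(x - 5*(-16)**2) = ((-544 + 34*w) + w)*(x - 5*256) = (-544 + 35*w)*(x - 1280) = (-544 + 35*w)*(-1280 + x) = (-1280 + x)*(-544 + 35*w))
207258 + m(390, 6*(11 + 10)) = 207258 + (696320 - 268800*(11 + 10) - 544*390 + 35*(6*(11 + 10))*390) = 207258 + (696320 - 268800*21 - 212160 + 35*(6*21)*390) = 207258 + (696320 - 44800*126 - 212160 + 35*126*390) = 207258 + (696320 - 5644800 - 212160 + 1719900) = 207258 - 3440740 = -3233482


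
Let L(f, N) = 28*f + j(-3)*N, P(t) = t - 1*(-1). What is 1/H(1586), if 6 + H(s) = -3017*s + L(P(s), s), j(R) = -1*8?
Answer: -1/4753220 ≈ -2.1038e-7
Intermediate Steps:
P(t) = 1 + t (P(t) = t + 1 = 1 + t)
j(R) = -8
L(f, N) = -8*N + 28*f (L(f, N) = 28*f - 8*N = -8*N + 28*f)
H(s) = 22 - 2997*s (H(s) = -6 + (-3017*s + (-8*s + 28*(1 + s))) = -6 + (-3017*s + (-8*s + (28 + 28*s))) = -6 + (-3017*s + (28 + 20*s)) = -6 + (28 - 2997*s) = 22 - 2997*s)
1/H(1586) = 1/(22 - 2997*1586) = 1/(22 - 4753242) = 1/(-4753220) = -1/4753220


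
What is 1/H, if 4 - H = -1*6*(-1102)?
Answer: -1/6608 ≈ -0.00015133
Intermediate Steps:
H = -6608 (H = 4 - (-1*6)*(-1102) = 4 - (-6)*(-1102) = 4 - 1*6612 = 4 - 6612 = -6608)
1/H = 1/(-6608) = -1/6608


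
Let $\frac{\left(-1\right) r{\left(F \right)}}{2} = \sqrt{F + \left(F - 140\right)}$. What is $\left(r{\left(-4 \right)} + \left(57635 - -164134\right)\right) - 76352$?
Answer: $145417 - 4 i \sqrt{37} \approx 1.4542 \cdot 10^{5} - 24.331 i$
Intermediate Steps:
$r{\left(F \right)} = - 2 \sqrt{-140 + 2 F}$ ($r{\left(F \right)} = - 2 \sqrt{F + \left(F - 140\right)} = - 2 \sqrt{F + \left(-140 + F\right)} = - 2 \sqrt{-140 + 2 F}$)
$\left(r{\left(-4 \right)} + \left(57635 - -164134\right)\right) - 76352 = \left(- 2 \sqrt{-140 + 2 \left(-4\right)} + \left(57635 - -164134\right)\right) - 76352 = \left(- 2 \sqrt{-140 - 8} + \left(57635 + 164134\right)\right) - 76352 = \left(- 2 \sqrt{-148} + 221769\right) - 76352 = \left(- 2 \cdot 2 i \sqrt{37} + 221769\right) - 76352 = \left(- 4 i \sqrt{37} + 221769\right) - 76352 = \left(221769 - 4 i \sqrt{37}\right) - 76352 = 145417 - 4 i \sqrt{37}$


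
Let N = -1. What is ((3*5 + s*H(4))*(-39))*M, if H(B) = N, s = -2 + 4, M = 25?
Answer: -12675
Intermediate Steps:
s = 2
H(B) = -1
((3*5 + s*H(4))*(-39))*M = ((3*5 + 2*(-1))*(-39))*25 = ((15 - 2)*(-39))*25 = (13*(-39))*25 = -507*25 = -12675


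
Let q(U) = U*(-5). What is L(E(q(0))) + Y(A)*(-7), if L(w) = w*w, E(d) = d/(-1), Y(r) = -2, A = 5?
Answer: 14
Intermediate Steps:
q(U) = -5*U
E(d) = -d (E(d) = d*(-1) = -d)
L(w) = w**2
L(E(q(0))) + Y(A)*(-7) = (-(-5)*0)**2 - 2*(-7) = (-1*0)**2 + 14 = 0**2 + 14 = 0 + 14 = 14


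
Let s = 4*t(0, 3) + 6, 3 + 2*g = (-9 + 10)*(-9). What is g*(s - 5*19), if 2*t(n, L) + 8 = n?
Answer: 630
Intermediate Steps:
t(n, L) = -4 + n/2
g = -6 (g = -3/2 + ((-9 + 10)*(-9))/2 = -3/2 + (1*(-9))/2 = -3/2 + (1/2)*(-9) = -3/2 - 9/2 = -6)
s = -10 (s = 4*(-4 + (1/2)*0) + 6 = 4*(-4 + 0) + 6 = 4*(-4) + 6 = -16 + 6 = -10)
g*(s - 5*19) = -6*(-10 - 5*19) = -6*(-10 - 95) = -6*(-105) = 630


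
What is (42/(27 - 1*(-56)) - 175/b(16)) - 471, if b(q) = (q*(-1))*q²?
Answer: -159938371/339968 ≈ -470.45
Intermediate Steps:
b(q) = -q³ (b(q) = (-q)*q² = -q³)
(42/(27 - 1*(-56)) - 175/b(16)) - 471 = (42/(27 - 1*(-56)) - 175/((-1*16³))) - 471 = (42/(27 + 56) - 175/((-1*4096))) - 471 = (42/83 - 175/(-4096)) - 471 = (42*(1/83) - 175*(-1/4096)) - 471 = (42/83 + 175/4096) - 471 = 186557/339968 - 471 = -159938371/339968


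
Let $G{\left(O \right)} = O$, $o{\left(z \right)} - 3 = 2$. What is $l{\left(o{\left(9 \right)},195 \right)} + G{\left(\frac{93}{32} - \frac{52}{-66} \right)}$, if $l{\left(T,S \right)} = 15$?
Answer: $\frac{19741}{1056} \approx 18.694$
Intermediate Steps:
$o{\left(z \right)} = 5$ ($o{\left(z \right)} = 3 + 2 = 5$)
$l{\left(o{\left(9 \right)},195 \right)} + G{\left(\frac{93}{32} - \frac{52}{-66} \right)} = 15 + \left(\frac{93}{32} - \frac{52}{-66}\right) = 15 + \left(93 \cdot \frac{1}{32} - - \frac{26}{33}\right) = 15 + \left(\frac{93}{32} + \frac{26}{33}\right) = 15 + \frac{3901}{1056} = \frac{19741}{1056}$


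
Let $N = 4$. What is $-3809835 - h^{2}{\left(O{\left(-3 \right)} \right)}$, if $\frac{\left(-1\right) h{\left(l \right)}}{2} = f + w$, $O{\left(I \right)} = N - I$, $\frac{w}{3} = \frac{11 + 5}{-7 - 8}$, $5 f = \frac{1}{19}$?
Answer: $- \frac{34384128111}{9025} \approx -3.8099 \cdot 10^{6}$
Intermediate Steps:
$f = \frac{1}{95}$ ($f = \frac{1}{5 \cdot 19} = \frac{1}{5} \cdot \frac{1}{19} = \frac{1}{95} \approx 0.010526$)
$w = - \frac{16}{5}$ ($w = 3 \frac{11 + 5}{-7 - 8} = 3 \frac{16}{-15} = 3 \cdot 16 \left(- \frac{1}{15}\right) = 3 \left(- \frac{16}{15}\right) = - \frac{16}{5} \approx -3.2$)
$O{\left(I \right)} = 4 - I$
$h{\left(l \right)} = \frac{606}{95}$ ($h{\left(l \right)} = - 2 \left(\frac{1}{95} - \frac{16}{5}\right) = \left(-2\right) \left(- \frac{303}{95}\right) = \frac{606}{95}$)
$-3809835 - h^{2}{\left(O{\left(-3 \right)} \right)} = -3809835 - \left(\frac{606}{95}\right)^{2} = -3809835 - \frac{367236}{9025} = - \frac{34384128111}{9025}$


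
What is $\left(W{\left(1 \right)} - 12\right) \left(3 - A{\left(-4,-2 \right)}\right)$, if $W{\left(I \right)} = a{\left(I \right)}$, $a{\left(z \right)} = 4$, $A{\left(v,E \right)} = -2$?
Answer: $-40$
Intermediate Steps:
$W{\left(I \right)} = 4$
$\left(W{\left(1 \right)} - 12\right) \left(3 - A{\left(-4,-2 \right)}\right) = \left(4 - 12\right) \left(3 - -2\right) = - 8 \left(3 + 2\right) = \left(-8\right) 5 = -40$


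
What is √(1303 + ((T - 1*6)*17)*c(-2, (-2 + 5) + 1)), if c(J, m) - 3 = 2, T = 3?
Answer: 2*√262 ≈ 32.373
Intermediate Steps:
c(J, m) = 5 (c(J, m) = 3 + 2 = 5)
√(1303 + ((T - 1*6)*17)*c(-2, (-2 + 5) + 1)) = √(1303 + ((3 - 1*6)*17)*5) = √(1303 + ((3 - 6)*17)*5) = √(1303 - 3*17*5) = √(1303 - 51*5) = √(1303 - 255) = √1048 = 2*√262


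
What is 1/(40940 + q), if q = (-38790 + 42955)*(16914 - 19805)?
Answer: -1/12000075 ≈ -8.3333e-8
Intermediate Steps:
q = -12041015 (q = 4165*(-2891) = -12041015)
1/(40940 + q) = 1/(40940 - 12041015) = 1/(-12000075) = -1/12000075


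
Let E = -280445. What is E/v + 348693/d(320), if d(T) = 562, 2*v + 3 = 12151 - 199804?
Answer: 16437388447/26365668 ≈ 623.44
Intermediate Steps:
v = -93828 (v = -3/2 + (12151 - 199804)/2 = -3/2 + (½)*(-187653) = -3/2 - 187653/2 = -93828)
E/v + 348693/d(320) = -280445/(-93828) + 348693/562 = -280445*(-1/93828) + 348693*(1/562) = 280445/93828 + 348693/562 = 16437388447/26365668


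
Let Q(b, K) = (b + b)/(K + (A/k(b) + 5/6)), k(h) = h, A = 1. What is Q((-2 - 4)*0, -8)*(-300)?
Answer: 0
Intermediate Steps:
Q(b, K) = 2*b/(5/6 + K + 1/b) (Q(b, K) = (b + b)/(K + (1/b + 5/6)) = (2*b)/(K + (1/b + 5*(1/6))) = (2*b)/(K + (1/b + 5/6)) = (2*b)/(K + (5/6 + 1/b)) = (2*b)/(5/6 + K + 1/b) = 2*b/(5/6 + K + 1/b))
Q((-2 - 4)*0, -8)*(-300) = (12*((-2 - 4)*0)**2/(6 + 5*((-2 - 4)*0) + 6*(-8)*((-2 - 4)*0)))*(-300) = (12*(-6*0)**2/(6 + 5*(-6*0) + 6*(-8)*(-6*0)))*(-300) = (12*0**2/(6 + 5*0 + 6*(-8)*0))*(-300) = (12*0/(6 + 0 + 0))*(-300) = (12*0/6)*(-300) = (12*0*(1/6))*(-300) = 0*(-300) = 0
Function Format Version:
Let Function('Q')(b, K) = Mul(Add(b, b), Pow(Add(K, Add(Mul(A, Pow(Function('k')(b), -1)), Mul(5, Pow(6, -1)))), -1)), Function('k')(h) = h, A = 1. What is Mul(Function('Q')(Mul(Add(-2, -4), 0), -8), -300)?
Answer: 0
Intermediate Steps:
Function('Q')(b, K) = Mul(2, b, Pow(Add(Rational(5, 6), K, Pow(b, -1)), -1)) (Function('Q')(b, K) = Mul(Add(b, b), Pow(Add(K, Add(Mul(1, Pow(b, -1)), Mul(5, Pow(6, -1)))), -1)) = Mul(Mul(2, b), Pow(Add(K, Add(Pow(b, -1), Mul(5, Rational(1, 6)))), -1)) = Mul(Mul(2, b), Pow(Add(K, Add(Pow(b, -1), Rational(5, 6))), -1)) = Mul(Mul(2, b), Pow(Add(K, Add(Rational(5, 6), Pow(b, -1))), -1)) = Mul(Mul(2, b), Pow(Add(Rational(5, 6), K, Pow(b, -1)), -1)) = Mul(2, b, Pow(Add(Rational(5, 6), K, Pow(b, -1)), -1)))
Mul(Function('Q')(Mul(Add(-2, -4), 0), -8), -300) = Mul(Mul(12, Pow(Mul(Add(-2, -4), 0), 2), Pow(Add(6, Mul(5, Mul(Add(-2, -4), 0)), Mul(6, -8, Mul(Add(-2, -4), 0))), -1)), -300) = Mul(Mul(12, Pow(Mul(-6, 0), 2), Pow(Add(6, Mul(5, Mul(-6, 0)), Mul(6, -8, Mul(-6, 0))), -1)), -300) = Mul(Mul(12, Pow(0, 2), Pow(Add(6, Mul(5, 0), Mul(6, -8, 0)), -1)), -300) = Mul(Mul(12, 0, Pow(Add(6, 0, 0), -1)), -300) = Mul(Mul(12, 0, Pow(6, -1)), -300) = Mul(Mul(12, 0, Rational(1, 6)), -300) = Mul(0, -300) = 0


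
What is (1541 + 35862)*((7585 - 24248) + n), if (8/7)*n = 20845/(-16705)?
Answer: -16659215671341/26728 ≈ -6.2329e+8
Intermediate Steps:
n = -29183/26728 (n = 7*(20845/(-16705))/8 = 7*(20845*(-1/16705))/8 = (7/8)*(-4169/3341) = -29183/26728 ≈ -1.0919)
(1541 + 35862)*((7585 - 24248) + n) = (1541 + 35862)*((7585 - 24248) - 29183/26728) = 37403*(-16663 - 29183/26728) = 37403*(-445397847/26728) = -16659215671341/26728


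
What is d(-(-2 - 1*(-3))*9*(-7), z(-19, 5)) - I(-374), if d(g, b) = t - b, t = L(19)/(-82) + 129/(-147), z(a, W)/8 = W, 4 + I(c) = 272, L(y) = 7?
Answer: -1241413/4018 ≈ -308.96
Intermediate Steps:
I(c) = 268 (I(c) = -4 + 272 = 268)
z(a, W) = 8*W
t = -3869/4018 (t = 7/(-82) + 129/(-147) = 7*(-1/82) + 129*(-1/147) = -7/82 - 43/49 = -3869/4018 ≈ -0.96292)
d(g, b) = -3869/4018 - b
d(-(-2 - 1*(-3))*9*(-7), z(-19, 5)) - I(-374) = (-3869/4018 - 8*5) - 1*268 = (-3869/4018 - 1*40) - 268 = (-3869/4018 - 40) - 268 = -164589/4018 - 268 = -1241413/4018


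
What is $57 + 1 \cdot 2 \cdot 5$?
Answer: $67$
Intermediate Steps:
$57 + 1 \cdot 2 \cdot 5 = 57 + 2 \cdot 5 = 57 + 10 = 67$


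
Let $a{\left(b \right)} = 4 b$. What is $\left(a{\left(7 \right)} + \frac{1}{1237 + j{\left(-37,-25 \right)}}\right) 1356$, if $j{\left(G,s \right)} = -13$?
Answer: $\frac{3872849}{102} \approx 37969.0$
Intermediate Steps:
$\left(a{\left(7 \right)} + \frac{1}{1237 + j{\left(-37,-25 \right)}}\right) 1356 = \left(4 \cdot 7 + \frac{1}{1237 - 13}\right) 1356 = \left(28 + \frac{1}{1224}\right) 1356 = \frac{34273}{1224} \cdot 1356 = \frac{3872849}{102}$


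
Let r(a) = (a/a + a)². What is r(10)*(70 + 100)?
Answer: 20570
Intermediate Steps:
r(a) = (1 + a)²
r(10)*(70 + 100) = (1 + 10)²*(70 + 100) = 11²*170 = 121*170 = 20570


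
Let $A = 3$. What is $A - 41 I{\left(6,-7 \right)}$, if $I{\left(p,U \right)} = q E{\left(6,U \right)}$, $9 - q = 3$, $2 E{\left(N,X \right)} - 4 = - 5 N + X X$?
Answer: $-2826$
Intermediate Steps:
$E{\left(N,X \right)} = 2 + \frac{X^{2}}{2} - \frac{5 N}{2}$ ($E{\left(N,X \right)} = 2 + \frac{- 5 N + X X}{2} = 2 + \frac{- 5 N + X^{2}}{2} = 2 + \frac{X^{2} - 5 N}{2} = 2 - \left(- \frac{X^{2}}{2} + \frac{5 N}{2}\right) = 2 + \frac{X^{2}}{2} - \frac{5 N}{2}$)
$q = 6$ ($q = 9 - 3 = 6$)
$I{\left(p,U \right)} = -78 + 3 U^{2}$ ($I{\left(p,U \right)} = 6 \left(2 + \frac{U^{2}}{2} - 15\right) = 6 \left(-13 + \frac{U^{2}}{2}\right) = -78 + 3 U^{2}$)
$A - 41 I{\left(6,-7 \right)} = 3 - 41 \left(-78 + 3 \left(-7\right)^{2}\right) = 3 - 41 \left(-78 + 3 \cdot 49\right) = 3 - 41 \left(-78 + 147\right) = 3 - 2829 = -2826$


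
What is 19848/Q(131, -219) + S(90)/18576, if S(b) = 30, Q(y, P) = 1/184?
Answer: 11306691077/3096 ≈ 3.6520e+6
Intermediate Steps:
Q(y, P) = 1/184
19848/Q(131, -219) + S(90)/18576 = 19848/(1/184) + 30/18576 = 19848*184 + 30*(1/18576) = 3652032 + 5/3096 = 11306691077/3096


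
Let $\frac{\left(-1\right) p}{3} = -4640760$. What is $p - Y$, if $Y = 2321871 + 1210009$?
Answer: $10390400$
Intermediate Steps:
$p = 13922280$ ($p = \left(-3\right) \left(-4640760\right) = 13922280$)
$Y = 3531880$
$p - Y = 13922280 - 3531880 = 10390400$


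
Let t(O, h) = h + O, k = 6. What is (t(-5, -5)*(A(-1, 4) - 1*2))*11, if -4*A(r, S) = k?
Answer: 385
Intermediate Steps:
A(r, S) = -3/2 (A(r, S) = -¼*6 = -3/2)
t(O, h) = O + h
(t(-5, -5)*(A(-1, 4) - 1*2))*11 = ((-5 - 5)*(-3/2 - 1*2))*11 = -10*(-3/2 - 2)*11 = -10*(-7/2)*11 = 35*11 = 385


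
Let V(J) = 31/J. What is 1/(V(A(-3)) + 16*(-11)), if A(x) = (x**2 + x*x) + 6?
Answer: -24/4193 ≈ -0.0057238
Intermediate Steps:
A(x) = 6 + 2*x**2 (A(x) = (x**2 + x**2) + 6 = 2*x**2 + 6 = 6 + 2*x**2)
1/(V(A(-3)) + 16*(-11)) = 1/(31/(6 + 2*(-3)**2) + 16*(-11)) = 1/(31/(6 + 2*9) - 176) = 1/(31/(6 + 18) - 176) = 1/(31/24 - 176) = 1/(-4193/24) = -24/4193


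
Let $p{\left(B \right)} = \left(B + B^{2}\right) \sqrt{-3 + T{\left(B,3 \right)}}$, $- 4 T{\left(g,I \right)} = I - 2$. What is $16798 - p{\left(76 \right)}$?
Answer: $16798 - 2926 i \sqrt{13} \approx 16798.0 - 10550.0 i$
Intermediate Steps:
$T{\left(g,I \right)} = \frac{1}{2} - \frac{I}{4}$ ($T{\left(g,I \right)} = - \frac{I - 2}{4} = - \frac{-2 + I}{4} = \frac{1}{2} - \frac{I}{4}$)
$p{\left(B \right)} = \frac{i \sqrt{13} \left(B + B^{2}\right)}{2}$ ($p{\left(B \right)} = \left(B + B^{2}\right) \sqrt{-3 + \left(\frac{1}{2} - \frac{3}{4}\right)} = \left(B + B^{2}\right) \sqrt{-3 - \frac{1}{4}} = \left(B + B^{2}\right) \sqrt{- \frac{13}{4}} = \left(B + B^{2}\right) \frac{i \sqrt{13}}{2} = \frac{i \sqrt{13} \left(B + B^{2}\right)}{2}$)
$16798 - p{\left(76 \right)} = 16798 - \frac{1}{2} i 76 \sqrt{13} \left(1 + 76\right) = 16798 - \frac{1}{2} i 76 \sqrt{13} \cdot 77 = 16798 - 2926 i \sqrt{13}$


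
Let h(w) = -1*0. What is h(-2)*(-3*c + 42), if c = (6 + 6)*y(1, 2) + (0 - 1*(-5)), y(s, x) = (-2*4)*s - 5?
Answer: 0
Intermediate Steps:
y(s, x) = -5 - 8*s (y(s, x) = -8*s - 5 = -5 - 8*s)
h(w) = 0
c = -151 (c = (6 + 6)*(-5 - 8*1) + (0 - 1*(-5)) = 12*(-5 - 8) + (0 + 5) = 12*(-13) + 5 = -156 + 5 = -151)
h(-2)*(-3*c + 42) = 0*(-3*(-151) + 42) = 0*(453 + 42) = 0*495 = 0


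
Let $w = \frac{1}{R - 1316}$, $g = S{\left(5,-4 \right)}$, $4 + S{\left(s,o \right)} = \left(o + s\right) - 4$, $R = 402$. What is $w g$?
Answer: $\frac{7}{914} \approx 0.0076586$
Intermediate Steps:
$S{\left(s,o \right)} = -8 + o + s$ ($S{\left(s,o \right)} = -4 - \left(4 - o - s\right) = -4 + \left(-4 + o + s\right) = -8 + o + s$)
$g = -7$ ($g = -8 - 4 + 5 = -7$)
$w = - \frac{1}{914}$ ($w = \frac{1}{402 - 1316} = \frac{1}{-914} = - \frac{1}{914} \approx -0.0010941$)
$w g = \left(- \frac{1}{914}\right) \left(-7\right) = \frac{7}{914}$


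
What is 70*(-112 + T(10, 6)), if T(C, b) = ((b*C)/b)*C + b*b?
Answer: 1680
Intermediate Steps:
T(C, b) = C² + b² (T(C, b) = ((C*b)/b)*C + b² = C*C + b² = C² + b²)
70*(-112 + T(10, 6)) = 70*(-112 + (10² + 6²)) = 70*(-112 + (100 + 36)) = 70*(-112 + 136) = 70*24 = 1680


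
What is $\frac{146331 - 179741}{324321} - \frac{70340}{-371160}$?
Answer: $\frac{173538059}{2006249706} \approx 0.086499$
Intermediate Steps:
$\frac{146331 - 179741}{324321} - \frac{70340}{-371160} = \left(146331 - 179741\right) \frac{1}{324321} - - \frac{3517}{18558} = \left(-33410\right) \frac{1}{324321} + \frac{3517}{18558} = - \frac{33410}{324321} + \frac{3517}{18558} = \frac{173538059}{2006249706}$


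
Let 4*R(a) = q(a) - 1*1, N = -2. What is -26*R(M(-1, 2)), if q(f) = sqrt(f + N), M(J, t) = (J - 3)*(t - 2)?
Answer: 13/2 - 13*I*sqrt(2)/2 ≈ 6.5 - 9.1924*I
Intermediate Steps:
M(J, t) = (-3 + J)*(-2 + t)
q(f) = sqrt(-2 + f) (q(f) = sqrt(f - 2) = sqrt(-2 + f))
R(a) = -1/4 + sqrt(-2 + a)/4 (R(a) = (sqrt(-2 + a) - 1*1)/4 = (sqrt(-2 + a) - 1)/4 = (-1 + sqrt(-2 + a))/4 = -1/4 + sqrt(-2 + a)/4)
-26*R(M(-1, 2)) = -26*(-1/4 + sqrt(-2 + (6 - 3*2 - 2*(-1) - 1*2))/4) = -26*(-1/4 + sqrt(-2 + (6 - 6 + 2 - 2))/4) = -26*(-1/4 + sqrt(-2 + 0)/4) = -26*(-1/4 + sqrt(-2)/4) = -26*(-1/4 + (I*sqrt(2))/4) = -26*(-1/4 + I*sqrt(2)/4) = 13/2 - 13*I*sqrt(2)/2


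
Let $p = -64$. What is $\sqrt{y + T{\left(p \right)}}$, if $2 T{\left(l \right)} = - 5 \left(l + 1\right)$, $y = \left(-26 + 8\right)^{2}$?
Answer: $\frac{3 \sqrt{214}}{2} \approx 21.943$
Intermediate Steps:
$y = 324$ ($y = \left(-18\right)^{2} = 324$)
$T{\left(l \right)} = - \frac{5}{2} - \frac{5 l}{2}$ ($T{\left(l \right)} = \frac{\left(-5\right) \left(l + 1\right)}{2} = \frac{\left(-5\right) \left(1 + l\right)}{2} = \frac{-5 - 5 l}{2} = - \frac{5}{2} - \frac{5 l}{2}$)
$\sqrt{y + T{\left(p \right)}} = \sqrt{324 - - \frac{315}{2}} = \sqrt{324 + \left(- \frac{5}{2} + 160\right)} = \sqrt{324 + \frac{315}{2}} = \sqrt{\frac{963}{2}} = \frac{3 \sqrt{214}}{2}$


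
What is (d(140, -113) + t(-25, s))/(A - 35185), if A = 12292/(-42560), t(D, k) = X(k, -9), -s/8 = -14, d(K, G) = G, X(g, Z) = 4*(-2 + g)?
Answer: -165680/17827213 ≈ -0.0092937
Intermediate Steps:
X(g, Z) = -8 + 4*g
s = 112 (s = -8*(-14) = 112)
t(D, k) = -8 + 4*k
A = -439/1520 (A = 12292*(-1/42560) = -439/1520 ≈ -0.28882)
(d(140, -113) + t(-25, s))/(A - 35185) = (-113 + (-8 + 4*112))/(-439/1520 - 35185) = (-113 + (-8 + 448))/(-53481639/1520) = (-113 + 440)*(-1520/53481639) = 327*(-1520/53481639) = -165680/17827213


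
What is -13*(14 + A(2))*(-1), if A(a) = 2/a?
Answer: 195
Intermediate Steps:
-13*(14 + A(2))*(-1) = -13*(14 + 2/2)*(-1) = -13*(14 + 2*(½))*(-1) = -13*(14 + 1)*(-1) = -13*15*(-1) = -195*(-1) = 195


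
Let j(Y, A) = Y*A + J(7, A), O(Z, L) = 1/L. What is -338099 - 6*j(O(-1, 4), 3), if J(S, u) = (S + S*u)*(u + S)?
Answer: -679567/2 ≈ -3.3978e+5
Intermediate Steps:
J(S, u) = (S + u)*(S + S*u) (J(S, u) = (S + S*u)*(S + u) = (S + u)*(S + S*u))
j(Y, A) = 49 + 7*A**2 + 56*A + A*Y (j(Y, A) = Y*A + 7*(7 + A + A**2 + 7*A) = A*Y + 7*(7 + A**2 + 8*A) = A*Y + (49 + 7*A**2 + 56*A) = 49 + 7*A**2 + 56*A + A*Y)
-338099 - 6*j(O(-1, 4), 3) = -338099 - 6*(49 + 7*3**2 + 56*3 + 3/4) = -338099 - 6*(49 + 7*9 + 168 + 3*(1/4)) = -338099 - 6*(49 + 63 + 168 + 3/4) = -338099 - 6*1123/4 = -338099 - 3369/2 = -679567/2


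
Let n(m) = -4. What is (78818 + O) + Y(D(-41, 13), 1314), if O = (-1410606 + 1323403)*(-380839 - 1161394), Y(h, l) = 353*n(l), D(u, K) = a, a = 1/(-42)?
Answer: 134487421705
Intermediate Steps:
a = -1/42 ≈ -0.023810
D(u, K) = -1/42
Y(h, l) = -1412 (Y(h, l) = 353*(-4) = -1412)
O = 134487344299 (O = -87203*(-1542233) = 134487344299)
(78818 + O) + Y(D(-41, 13), 1314) = (78818 + 134487344299) - 1412 = 134487423117 - 1412 = 134487421705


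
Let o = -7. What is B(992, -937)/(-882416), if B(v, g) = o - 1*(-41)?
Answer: -17/441208 ≈ -3.8531e-5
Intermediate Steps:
B(v, g) = 34 (B(v, g) = -7 - 1*(-41) = -7 + 41 = 34)
B(992, -937)/(-882416) = 34/(-882416) = 34*(-1/882416) = -17/441208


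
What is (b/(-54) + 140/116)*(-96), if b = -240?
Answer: -47200/87 ≈ -542.53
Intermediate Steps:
(b/(-54) + 140/116)*(-96) = (-240/(-54) + 140/116)*(-96) = (-240*(-1/54) + 140*(1/116))*(-96) = (40/9 + 35/29)*(-96) = (1475/261)*(-96) = -47200/87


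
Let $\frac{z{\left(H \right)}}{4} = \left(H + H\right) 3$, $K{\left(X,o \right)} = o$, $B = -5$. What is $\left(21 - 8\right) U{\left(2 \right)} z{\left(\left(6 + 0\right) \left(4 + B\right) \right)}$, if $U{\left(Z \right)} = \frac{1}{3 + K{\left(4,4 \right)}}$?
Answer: $- \frac{1872}{7} \approx -267.43$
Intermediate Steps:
$U{\left(Z \right)} = \frac{1}{7}$ ($U{\left(Z \right)} = \frac{1}{3 + 4} = \frac{1}{7}$)
$z{\left(H \right)} = 24 H$ ($z{\left(H \right)} = 4 \left(H + H\right) 3 = 4 \cdot 2 H 3 = 4 \cdot 6 H = 24 H$)
$\left(21 - 8\right) U{\left(2 \right)} z{\left(\left(6 + 0\right) \left(4 + B\right) \right)} = \left(21 - 8\right) \frac{1}{7} \cdot 24 \left(6 + 0\right) \left(4 - 5\right) = \left(21 - 8\right) \frac{1}{7} \cdot 24 \cdot 6 \left(-1\right) = 13 \cdot \frac{1}{7} \cdot 24 \left(-6\right) = \frac{13}{7} \left(-144\right) = - \frac{1872}{7}$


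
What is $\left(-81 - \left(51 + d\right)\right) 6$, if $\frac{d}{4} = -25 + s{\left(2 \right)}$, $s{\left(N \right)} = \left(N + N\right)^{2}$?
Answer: $-576$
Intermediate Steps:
$s{\left(N \right)} = 4 N^{2}$ ($s{\left(N \right)} = \left(2 N\right)^{2} = 4 N^{2}$)
$d = -36$ ($d = 4 \left(-25 + 4 \cdot 2^{2}\right) = 4 \left(-25 + 4 \cdot 4\right) = 4 \left(-25 + 16\right) = 4 \left(-9\right) = -36$)
$\left(-81 - \left(51 + d\right)\right) 6 = \left(-81 - 15\right) 6 = \left(-96\right) 6 = -576$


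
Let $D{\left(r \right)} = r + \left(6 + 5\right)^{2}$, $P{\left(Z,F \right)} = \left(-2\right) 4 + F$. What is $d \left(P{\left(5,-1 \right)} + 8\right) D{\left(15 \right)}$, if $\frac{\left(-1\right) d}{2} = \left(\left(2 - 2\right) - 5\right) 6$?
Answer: $-8160$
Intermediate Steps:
$P{\left(Z,F \right)} = -8 + F$
$D{\left(r \right)} = 121 + r$ ($D{\left(r \right)} = r + 11^{2} = r + 121 = 121 + r$)
$d = 60$ ($d = - 2 \left(\left(2 - 2\right) - 5\right) 6 = - 2 \left(0 - 5\right) 6 = - 2 \left(\left(-5\right) 6\right) = \left(-2\right) \left(-30\right) = 60$)
$d \left(P{\left(5,-1 \right)} + 8\right) D{\left(15 \right)} = 60 \left(\left(-8 - 1\right) + 8\right) \left(121 + 15\right) = 60 \left(-9 + 8\right) 136 = 60 \left(-1\right) 136 = \left(-60\right) 136 = -8160$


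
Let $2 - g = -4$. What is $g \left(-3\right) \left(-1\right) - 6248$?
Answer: $-6230$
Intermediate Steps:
$g = 6$ ($g = 2 - -4 = 2 + 4 = 6$)
$g \left(-3\right) \left(-1\right) - 6248 = 6 \left(-3\right) \left(-1\right) - 6248 = \left(-18\right) \left(-1\right) - 6248 = 18 - 6248 = -6230$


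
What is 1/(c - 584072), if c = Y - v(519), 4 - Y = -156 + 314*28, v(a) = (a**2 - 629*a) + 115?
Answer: -1/535729 ≈ -1.8666e-6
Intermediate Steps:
v(a) = 115 + a**2 - 629*a
Y = -8632 (Y = 4 - (-156 + 314*28) = 4 - (-156 + 8792) = 4 - 1*8636 = 4 - 8636 = -8632)
c = 48343 (c = -8632 - (115 + 519**2 - 629*519) = -8632 - (115 + 269361 - 326451) = -8632 - 1*(-56975) = -8632 + 56975 = 48343)
1/(c - 584072) = 1/(48343 - 584072) = 1/(-535729) = -1/535729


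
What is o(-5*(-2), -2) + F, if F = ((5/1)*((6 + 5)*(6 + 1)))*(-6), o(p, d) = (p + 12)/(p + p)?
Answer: -23089/10 ≈ -2308.9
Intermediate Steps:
o(p, d) = (12 + p)/(2*p) (o(p, d) = (12 + p)/((2*p)) = (12 + p)*(1/(2*p)) = (12 + p)/(2*p))
F = -2310 (F = ((5*1)*(11*7))*(-6) = (5*77)*(-6) = 385*(-6) = -2310)
o(-5*(-2), -2) + F = (12 - 5*(-2))/(2*((-5*(-2)))) - 2310 = (1/2)*(12 + 10)/10 - 2310 = (1/2)*(1/10)*22 - 2310 = 11/10 - 2310 = -23089/10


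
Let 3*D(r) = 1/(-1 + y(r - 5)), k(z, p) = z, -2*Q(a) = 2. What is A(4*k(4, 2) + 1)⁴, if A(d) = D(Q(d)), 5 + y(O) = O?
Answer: 1/1679616 ≈ 5.9537e-7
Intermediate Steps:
Q(a) = -1 (Q(a) = -½*2 = -1)
y(O) = -5 + O
D(r) = 1/(3*(-11 + r)) (D(r) = 1/(3*(-1 + (-5 + (r - 5)))) = 1/(3*(-1 + (-5 + (-5 + r)))) = 1/(3*(-1 + (-10 + r))) = 1/(3*(-11 + r)))
A(d) = -1/36 (A(d) = 1/(3*(-11 - 1)) = (⅓)/(-12) = (⅓)*(-1/12) = -1/36)
A(4*k(4, 2) + 1)⁴ = (-1/36)⁴ = 1/1679616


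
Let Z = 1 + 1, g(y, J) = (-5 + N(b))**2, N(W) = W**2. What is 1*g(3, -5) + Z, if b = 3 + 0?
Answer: 18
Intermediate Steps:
b = 3
g(y, J) = 16 (g(y, J) = (-5 + 3**2)**2 = (-5 + 9)**2 = 4**2 = 16)
Z = 2
1*g(3, -5) + Z = 1*16 + 2 = 16 + 2 = 18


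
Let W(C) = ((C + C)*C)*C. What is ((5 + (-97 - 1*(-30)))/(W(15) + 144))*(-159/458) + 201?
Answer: 105776285/526242 ≈ 201.00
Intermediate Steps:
W(C) = 2*C³ (W(C) = ((2*C)*C)*C = (2*C²)*C = 2*C³)
((5 + (-97 - 1*(-30)))/(W(15) + 144))*(-159/458) + 201 = ((5 + (-97 - 1*(-30)))/(2*15³ + 144))*(-159/458) + 201 = ((5 + (-97 + 30))/(2*3375 + 144))*(-159*1/458) + 201 = ((5 - 67)/(6750 + 144))*(-159/458) + 201 = -62/6894*(-159/458) + 201 = -62*1/6894*(-159/458) + 201 = -31/3447*(-159/458) + 201 = 1643/526242 + 201 = 105776285/526242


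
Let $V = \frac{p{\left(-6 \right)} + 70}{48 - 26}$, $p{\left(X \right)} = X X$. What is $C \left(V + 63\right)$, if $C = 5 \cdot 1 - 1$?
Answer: $\frac{2984}{11} \approx 271.27$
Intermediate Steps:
$p{\left(X \right)} = X^{2}$
$V = \frac{53}{11}$ ($V = \frac{\left(-6\right)^{2} + 70}{48 - 26} = \frac{36 + 70}{22} = 106 \cdot \frac{1}{22} = \frac{53}{11} \approx 4.8182$)
$C = 4$ ($C = 5 - 1 = 4$)
$C \left(V + 63\right) = 4 \left(\frac{53}{11} + 63\right) = 4 \cdot \frac{746}{11} = \frac{2984}{11}$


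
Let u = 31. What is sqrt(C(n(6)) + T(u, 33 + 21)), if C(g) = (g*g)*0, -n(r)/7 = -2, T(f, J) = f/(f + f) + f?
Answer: 3*sqrt(14)/2 ≈ 5.6125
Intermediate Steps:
T(f, J) = 1/2 + f (T(f, J) = f/((2*f)) + f = (1/(2*f))*f + f = 1/2 + f)
n(r) = 14 (n(r) = -7*(-2) = 14)
C(g) = 0 (C(g) = g**2*0 = 0)
sqrt(C(n(6)) + T(u, 33 + 21)) = sqrt(0 + (1/2 + 31)) = sqrt(0 + 63/2) = sqrt(63/2) = 3*sqrt(14)/2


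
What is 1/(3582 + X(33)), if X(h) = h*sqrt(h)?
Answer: 398/1421643 - 11*sqrt(33)/4264929 ≈ 0.00026514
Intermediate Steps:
X(h) = h**(3/2)
1/(3582 + X(33)) = 1/(3582 + 33**(3/2)) = 1/(3582 + 33*sqrt(33))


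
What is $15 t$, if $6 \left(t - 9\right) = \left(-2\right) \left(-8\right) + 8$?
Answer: $195$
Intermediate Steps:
$t = 13$ ($t = 9 + \frac{\left(-2\right) \left(-8\right) + 8}{6} = 9 + \frac{16 + 8}{6} = 9 + \frac{1}{6} \cdot 24 = 9 + 4 = 13$)
$15 t = 15 \cdot 13 = 195$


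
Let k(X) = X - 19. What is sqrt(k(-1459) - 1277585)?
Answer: I*sqrt(1279063) ≈ 1131.0*I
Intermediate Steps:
k(X) = -19 + X
sqrt(k(-1459) - 1277585) = sqrt((-19 - 1459) - 1277585) = sqrt(-1478 - 1277585) = sqrt(-1279063) = I*sqrt(1279063)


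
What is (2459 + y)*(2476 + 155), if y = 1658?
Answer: 10831827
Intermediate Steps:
(2459 + y)*(2476 + 155) = (2459 + 1658)*(2476 + 155) = 4117*2631 = 10831827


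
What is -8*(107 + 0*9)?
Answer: -856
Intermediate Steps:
-8*(107 + 0*9) = -8*(107 + 0) = -8*107 = -856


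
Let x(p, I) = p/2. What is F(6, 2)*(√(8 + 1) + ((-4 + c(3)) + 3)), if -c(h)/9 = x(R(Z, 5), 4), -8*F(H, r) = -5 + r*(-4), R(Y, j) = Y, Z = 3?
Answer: -299/16 ≈ -18.688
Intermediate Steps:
x(p, I) = p/2 (x(p, I) = p*(½) = p/2)
F(H, r) = 5/8 + r/2 (F(H, r) = -(-5 + r*(-4))/8 = -(-5 - 4*r)/8 = 5/8 + r/2)
c(h) = -27/2 (c(h) = -9*3/2 = -27/2)
F(6, 2)*(√(8 + 1) + ((-4 + c(3)) + 3)) = (5/8 + (½)*2)*(√(8 + 1) + ((-4 - 27/2) + 3)) = (5/8 + 1)*(√9 + (-35/2 + 3)) = 13*(3 - 29/2)/8 = (13/8)*(-23/2) = -299/16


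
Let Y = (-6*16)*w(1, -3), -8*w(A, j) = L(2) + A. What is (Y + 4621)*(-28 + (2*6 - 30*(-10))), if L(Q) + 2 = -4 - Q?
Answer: 1288508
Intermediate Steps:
L(Q) = -6 - Q (L(Q) = -2 + (-4 - Q) = -6 - Q)
w(A, j) = 1 - A/8 (w(A, j) = -((-6 - 1*2) + A)/8 = -((-6 - 2) + A)/8 = -(-8 + A)/8 = 1 - A/8)
Y = -84 (Y = (-6*16)*(1 - 1/8*1) = -96*(1 - 1/8) = -96*7/8 = -84)
(Y + 4621)*(-28 + (2*6 - 30*(-10))) = (-84 + 4621)*(-28 + (2*6 - 30*(-10))) = 4537*(-28 + (12 + 300)) = 4537*(-28 + 312) = 4537*284 = 1288508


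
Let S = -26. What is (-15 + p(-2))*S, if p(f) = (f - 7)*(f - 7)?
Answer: -1716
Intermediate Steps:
p(f) = (-7 + f)² (p(f) = (-7 + f)*(-7 + f) = (-7 + f)²)
(-15 + p(-2))*S = (-15 + (-7 - 2)²)*(-26) = (-15 + (-9)²)*(-26) = (-15 + 81)*(-26) = 66*(-26) = -1716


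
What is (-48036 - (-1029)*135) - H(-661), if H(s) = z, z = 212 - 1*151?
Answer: 90818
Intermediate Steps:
z = 61 (z = 212 - 151 = 61)
H(s) = 61
(-48036 - (-1029)*135) - H(-661) = (-48036 - (-1029)*135) - 1*61 = (-48036 - 1*(-138915)) - 61 = (-48036 + 138915) - 61 = 90879 - 61 = 90818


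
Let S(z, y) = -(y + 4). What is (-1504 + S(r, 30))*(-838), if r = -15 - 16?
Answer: 1288844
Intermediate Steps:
r = -31
S(z, y) = -4 - y (S(z, y) = -(4 + y) = -4 - y)
(-1504 + S(r, 30))*(-838) = (-1504 + (-4 - 1*30))*(-838) = (-1504 + (-4 - 30))*(-838) = (-1504 - 34)*(-838) = -1538*(-838) = 1288844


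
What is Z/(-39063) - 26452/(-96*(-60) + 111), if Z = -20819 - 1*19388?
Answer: -88582131/25482097 ≈ -3.4762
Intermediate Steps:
Z = -40207 (Z = -20819 - 19388 = -40207)
Z/(-39063) - 26452/(-96*(-60) + 111) = -40207/(-39063) - 26452/(-96*(-60) + 111) = -40207*(-1/39063) - 26452/(5760 + 111) = 40207/39063 - 26452/5871 = -88582131/25482097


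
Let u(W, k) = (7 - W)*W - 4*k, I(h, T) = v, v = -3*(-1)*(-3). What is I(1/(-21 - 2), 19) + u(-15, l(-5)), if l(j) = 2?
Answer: -347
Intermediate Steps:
v = -9 (v = 3*(-3) = -9)
I(h, T) = -9
u(W, k) = -4*k + W*(7 - W) (u(W, k) = W*(7 - W) - 4*k = -4*k + W*(7 - W))
I(1/(-21 - 2), 19) + u(-15, l(-5)) = -9 + (-1*(-15)² - 4*2 + 7*(-15)) = -9 + (-1*225 - 8 - 105) = -9 + (-225 - 8 - 105) = -9 - 338 = -347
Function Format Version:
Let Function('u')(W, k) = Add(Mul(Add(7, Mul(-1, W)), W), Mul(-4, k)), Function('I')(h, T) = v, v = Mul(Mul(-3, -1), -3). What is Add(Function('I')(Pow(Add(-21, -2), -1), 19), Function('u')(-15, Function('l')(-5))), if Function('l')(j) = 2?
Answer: -347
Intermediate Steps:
v = -9 (v = Mul(3, -3) = -9)
Function('I')(h, T) = -9
Function('u')(W, k) = Add(Mul(-4, k), Mul(W, Add(7, Mul(-1, W)))) (Function('u')(W, k) = Add(Mul(W, Add(7, Mul(-1, W))), Mul(-4, k)) = Add(Mul(-4, k), Mul(W, Add(7, Mul(-1, W)))))
Add(Function('I')(Pow(Add(-21, -2), -1), 19), Function('u')(-15, Function('l')(-5))) = Add(-9, Add(Mul(-1, Pow(-15, 2)), Mul(-4, 2), Mul(7, -15))) = Add(-9, Add(Mul(-1, 225), -8, -105)) = Add(-9, Add(-225, -8, -105)) = Add(-9, -338) = -347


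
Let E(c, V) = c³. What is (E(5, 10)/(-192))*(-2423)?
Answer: 302875/192 ≈ 1577.5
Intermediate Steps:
(E(5, 10)/(-192))*(-2423) = (5³/(-192))*(-2423) = (125*(-1/192))*(-2423) = -125/192*(-2423) = 302875/192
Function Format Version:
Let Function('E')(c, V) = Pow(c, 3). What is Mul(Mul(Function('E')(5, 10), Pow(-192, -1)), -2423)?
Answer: Rational(302875, 192) ≈ 1577.5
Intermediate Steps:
Mul(Mul(Function('E')(5, 10), Pow(-192, -1)), -2423) = Mul(Mul(Pow(5, 3), Pow(-192, -1)), -2423) = Mul(Mul(125, Rational(-1, 192)), -2423) = Mul(Rational(-125, 192), -2423) = Rational(302875, 192)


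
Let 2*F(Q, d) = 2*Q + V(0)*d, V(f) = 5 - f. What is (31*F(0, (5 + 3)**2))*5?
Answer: 24800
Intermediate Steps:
F(Q, d) = Q + 5*d/2 (F(Q, d) = (2*Q + (5 - 1*0)*d)/2 = (2*Q + (5 + 0)*d)/2 = (2*Q + 5*d)/2 = Q + 5*d/2)
(31*F(0, (5 + 3)**2))*5 = (31*(0 + 5*(5 + 3)**2/2))*5 = (31*(0 + (5/2)*8**2))*5 = (31*(0 + (5/2)*64))*5 = (31*(0 + 160))*5 = (31*160)*5 = 4960*5 = 24800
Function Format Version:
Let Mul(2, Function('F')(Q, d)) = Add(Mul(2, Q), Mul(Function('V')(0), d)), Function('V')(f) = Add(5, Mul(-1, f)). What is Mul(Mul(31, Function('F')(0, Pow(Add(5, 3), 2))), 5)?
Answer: 24800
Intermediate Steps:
Function('F')(Q, d) = Add(Q, Mul(Rational(5, 2), d)) (Function('F')(Q, d) = Mul(Rational(1, 2), Add(Mul(2, Q), Mul(Add(5, Mul(-1, 0)), d))) = Mul(Rational(1, 2), Add(Mul(2, Q), Mul(Add(5, 0), d))) = Mul(Rational(1, 2), Add(Mul(2, Q), Mul(5, d))) = Add(Q, Mul(Rational(5, 2), d)))
Mul(Mul(31, Function('F')(0, Pow(Add(5, 3), 2))), 5) = Mul(Mul(31, Add(0, Mul(Rational(5, 2), Pow(Add(5, 3), 2)))), 5) = Mul(Mul(31, Add(0, Mul(Rational(5, 2), Pow(8, 2)))), 5) = Mul(Mul(31, Add(0, Mul(Rational(5, 2), 64))), 5) = Mul(Mul(31, Add(0, 160)), 5) = Mul(Mul(31, 160), 5) = Mul(4960, 5) = 24800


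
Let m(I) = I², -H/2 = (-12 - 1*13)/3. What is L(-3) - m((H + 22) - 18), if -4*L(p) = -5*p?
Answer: -15511/36 ≈ -430.86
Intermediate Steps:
H = 50/3 (H = -2*(-12 - 1*13)/3 = -2*(-12 - 13)/3 = -(-50)/3 = -2*(-25/3) = 50/3 ≈ 16.667)
L(p) = 5*p/4 (L(p) = -(-5)*p/4 = 5*p/4)
L(-3) - m((H + 22) - 18) = (5/4)*(-3) - ((50/3 + 22) - 18)² = -15/4 - (116/3 - 18)² = -15/4 - (62/3)² = -15/4 - 1*3844/9 = -15/4 - 3844/9 = -15511/36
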